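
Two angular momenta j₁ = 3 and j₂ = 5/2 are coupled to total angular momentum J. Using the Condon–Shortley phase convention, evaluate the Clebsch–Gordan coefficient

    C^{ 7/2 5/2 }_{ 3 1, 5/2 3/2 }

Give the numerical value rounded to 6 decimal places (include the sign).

triangle: 2!*4!*3!/10! = 288/3628800
(j±m)!: 4!*2!*4!*1!*6!*1! = 829440
prefactor² = (2J+1)*Δ*N² = 18432/35
  k=1: −1/(1!*1!*1!*3!*3!*0!) = -1/36
  k=2: +1/(2!*0!*0!*2!*4!*1!) = 1/96
Σ = -5/288  ⇒  CG² = 18432/35*(-5/288)² = 10/63
CG = −√(10/63) = -0.398410

−√(10/63) ≈ -0.398410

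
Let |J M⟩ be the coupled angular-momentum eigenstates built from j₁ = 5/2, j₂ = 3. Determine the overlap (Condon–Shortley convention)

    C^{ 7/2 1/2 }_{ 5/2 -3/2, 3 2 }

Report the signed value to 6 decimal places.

+0.563436  (= +√(20/63))

triangle: 2!*3!*4!/10! = 288/3628800
(j±m)!: 1!*4!*5!*1!*4!*3! = 414720
prefactor² = (2J+1)*Δ*N² = 9216/35
  k=1: −1/(1!*1!*3!*4!*0!*0!) = -1/144
  k=2: +1/(2!*0!*2!*3!*1!*1!) = 1/24
Σ = 5/144  ⇒  CG² = 9216/35*5/144² = 20/63
CG = +√(20/63) = +0.563436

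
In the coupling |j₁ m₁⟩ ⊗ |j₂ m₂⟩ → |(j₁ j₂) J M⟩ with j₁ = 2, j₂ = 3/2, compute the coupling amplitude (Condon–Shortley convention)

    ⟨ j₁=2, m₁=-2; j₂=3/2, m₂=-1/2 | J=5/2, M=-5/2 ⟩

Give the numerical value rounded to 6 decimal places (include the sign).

j₁+j₂−J=1  J+j₁−j₂=3  J−j₁+j₂=2  j₁+j₂+J+1=7
(j₁±m₁, j₂±m₂, J±M) = (0,4,1,2,0,5)
P² = 576/7
sum k=1..1:
  [1] −1/12 = -1/12
S = -1/12
C² = P²·S² = 4/7 ; C = -0.755929

−√(4/7) = -0.755929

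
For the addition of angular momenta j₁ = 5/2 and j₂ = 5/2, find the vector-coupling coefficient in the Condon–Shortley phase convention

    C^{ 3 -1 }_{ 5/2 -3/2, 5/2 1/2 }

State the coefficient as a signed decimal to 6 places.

j₁+j₂−J=2  J+j₁−j₂=3  J−j₁+j₂=3  j₁+j₂+J+1=9
(j₁±m₁, j₂±m₂, J±M) = (1,4,3,2,2,4)
P² = 96/5
sum k=1..2:
  [1] −1/12 = -1/12
  [2] +1/8 = 1/8
S = 1/24
C² = P²·S² = 1/30 ; C = +0.182574

+√(1/30) ≈ +0.182574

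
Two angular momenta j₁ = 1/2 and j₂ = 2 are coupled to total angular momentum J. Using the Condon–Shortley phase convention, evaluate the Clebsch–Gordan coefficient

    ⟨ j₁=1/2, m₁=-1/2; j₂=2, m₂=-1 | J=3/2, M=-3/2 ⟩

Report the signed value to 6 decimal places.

j₁+j₂−J=1  J+j₁−j₂=0  J−j₁+j₂=3  j₁+j₂+J+1=5
(j₁±m₁, j₂±m₂, J±M) = (0,1,1,3,0,3)
P² = 36/5
sum k=1..1:
  [1] −1/6 = -1/6
S = -1/6
C² = P²·S² = 1/5 ; C = -0.447214

−√(1/5) = -0.447214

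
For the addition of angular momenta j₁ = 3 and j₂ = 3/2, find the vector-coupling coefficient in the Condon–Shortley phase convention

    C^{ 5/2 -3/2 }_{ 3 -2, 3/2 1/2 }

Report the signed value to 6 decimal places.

triangle: 2!·4!·1!/8! = 48/40320
(j±m)!: 1!·5!·2!·1!·1!·4! = 5760
prefactor² = (2J+1)·Δ·N² = 288/7
  k=1: −1/(1!·1!·4!·1!·0!·0!) = -1/24
  k=2: +1/(2!·0!·3!·0!·1!·1!) = 1/12
Σ = 1/24  ⇒  CG² = 288/7·1/24² = 1/14
CG = +√(1/14) = +0.267261

+√(1/14) ≈ +0.267261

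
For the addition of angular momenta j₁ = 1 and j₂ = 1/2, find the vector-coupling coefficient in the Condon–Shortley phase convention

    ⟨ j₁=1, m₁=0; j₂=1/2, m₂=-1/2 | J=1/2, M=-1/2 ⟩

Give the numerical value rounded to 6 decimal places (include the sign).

j₁+j₂−J=1  J+j₁−j₂=1  J−j₁+j₂=0  j₁+j₂+J+1=3
(j₁±m₁, j₂±m₂, J±M) = (1,1,0,1,0,1)
P² = 1/3
sum k=0..0:
  [0] +1/1 = 1
S = 1
C² = P²·S² = 1/3 ; C = +0.577350

+0.577350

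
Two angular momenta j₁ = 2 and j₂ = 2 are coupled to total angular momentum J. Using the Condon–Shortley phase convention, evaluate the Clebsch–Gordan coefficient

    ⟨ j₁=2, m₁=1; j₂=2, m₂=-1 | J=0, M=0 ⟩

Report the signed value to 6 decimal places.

triangle: 4!×0!×0!/5! = 24/120
(j±m)!: 3!×1!×1!×3!×0!×0! = 36
prefactor² = (2J+1)×Δ×N² = 36/5
  k=1: −1/(1!×3!×0!×0!×0!×0!) = -1/6
Σ = -1/6  ⇒  CG² = 36/5×(-1/6)² = 1/5
CG = −√(1/5) = -0.447214

-0.447214  (= −√(1/5))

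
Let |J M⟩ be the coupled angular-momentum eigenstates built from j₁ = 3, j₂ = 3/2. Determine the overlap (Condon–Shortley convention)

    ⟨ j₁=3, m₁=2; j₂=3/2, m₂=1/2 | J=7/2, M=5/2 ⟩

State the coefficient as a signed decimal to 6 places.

+0.377964

triangle: 1!×5!×2!/9! = 240/362880
(j±m)!: 5!×1!×2!×1!×6!×1! = 172800
prefactor² = (2J+1)×Δ×N² = 6400/7
  k=0: +1/(0!×1!×1!×2!×4!×0!) = 1/48
  k=1: −1/(1!×0!×0!×1!×5!×1!) = -1/120
Σ = 1/80  ⇒  CG² = 6400/7×1/80² = 1/7
CG = +√(1/7) = +0.377964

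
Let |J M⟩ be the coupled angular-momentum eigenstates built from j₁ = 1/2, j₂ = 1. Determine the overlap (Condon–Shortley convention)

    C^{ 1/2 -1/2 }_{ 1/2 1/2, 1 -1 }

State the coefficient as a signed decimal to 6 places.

+√(2/3) ≈ +0.816497

triangle: 1!*0!*1!/3! = 1/6
(j±m)!: 1!*0!*0!*2!*0!*1! = 2
prefactor² = (2J+1)*Δ*N² = 2/3
  k=0: +1/(0!*1!*0!*0!*0!*1!) = 1
Σ = 1  ⇒  CG² = 2/3*1² = 2/3
CG = +√(2/3) = +0.816497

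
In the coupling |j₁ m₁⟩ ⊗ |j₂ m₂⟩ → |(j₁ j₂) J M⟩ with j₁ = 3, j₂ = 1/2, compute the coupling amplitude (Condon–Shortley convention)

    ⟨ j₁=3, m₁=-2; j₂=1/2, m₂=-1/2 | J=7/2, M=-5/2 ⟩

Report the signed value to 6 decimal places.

+0.925820  (= +√(6/7))

√[8·0!6!1!/8! · 1!5!0!1!1!6!] = √(86400/7)
  +(−1)^0/∏(0,0,5,0,1,1)! = 1/120  (running 1/120)
⟨..|..⟩ = √(86400/7)·(1/120) = +0.925820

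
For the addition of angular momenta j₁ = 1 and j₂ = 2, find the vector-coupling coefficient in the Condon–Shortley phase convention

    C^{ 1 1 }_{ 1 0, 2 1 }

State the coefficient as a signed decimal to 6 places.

-0.547723

j₁+j₂−J=2  J+j₁−j₂=0  J−j₁+j₂=2  j₁+j₂+J+1=5
(j₁±m₁, j₂±m₂, J±M) = (1,1,3,1,2,0)
P² = 6/5
sum k=1..1:
  [1] −1/2 = -1/2
S = -1/2
C² = P²·S² = 3/10 ; C = -0.547723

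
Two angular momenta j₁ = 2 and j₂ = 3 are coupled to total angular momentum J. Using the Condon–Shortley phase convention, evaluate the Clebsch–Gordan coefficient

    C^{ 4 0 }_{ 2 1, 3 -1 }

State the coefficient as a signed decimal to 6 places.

triangle: 1!*3!*5!/10! = 720/3628800
(j±m)!: 3!*1!*2!*4!*4!*4! = 165888
prefactor² = (2J+1)*Δ*N² = 10368/35
  k=0: +1/(0!*1!*1!*2!*2!*3!) = 1/24
  k=1: −1/(1!*0!*0!*1!*3!*4!) = -1/144
Σ = 5/144  ⇒  CG² = 10368/35*5/144² = 5/14
CG = +√(5/14) = +0.597614

+√(5/14) = +0.597614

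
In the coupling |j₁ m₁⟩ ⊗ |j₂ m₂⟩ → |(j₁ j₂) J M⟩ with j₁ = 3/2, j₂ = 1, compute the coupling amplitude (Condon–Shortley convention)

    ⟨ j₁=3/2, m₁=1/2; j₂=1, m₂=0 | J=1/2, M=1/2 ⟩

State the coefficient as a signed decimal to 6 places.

√[2·2!1!0!/4! · 2!1!1!1!1!0!] = √(1/3)
  +(−1)^1/∏(1,1,0,0,1,0)! = -1  (running -1)
⟨..|..⟩ = √(1/3)·(-1) = -0.577350

−√(1/3) ≈ -0.577350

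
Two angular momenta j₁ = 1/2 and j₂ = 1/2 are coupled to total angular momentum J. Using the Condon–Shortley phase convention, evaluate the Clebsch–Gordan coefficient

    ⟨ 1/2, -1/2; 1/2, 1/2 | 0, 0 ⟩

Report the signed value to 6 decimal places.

-0.707107

j₁+j₂−J=1  J+j₁−j₂=0  J−j₁+j₂=0  j₁+j₂+J+1=2
(j₁±m₁, j₂±m₂, J±M) = (0,1,1,0,0,0)
P² = 1/2
sum k=1..1:
  [1] −1/1 = -1
S = -1
C² = P²·S² = 1/2 ; C = -0.707107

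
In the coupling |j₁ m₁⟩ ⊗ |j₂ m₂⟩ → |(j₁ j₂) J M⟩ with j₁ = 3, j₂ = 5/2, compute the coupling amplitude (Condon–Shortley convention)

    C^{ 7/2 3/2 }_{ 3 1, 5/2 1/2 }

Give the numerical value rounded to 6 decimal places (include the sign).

√[8·2!4!3!/10! · 4!2!3!2!5!2!] = √(3072/35)
  +(−1)^0/∏(0,2,2,3,2,0)! = 1/48  (running 1/48)
  +(−1)^1/∏(1,1,1,2,3,1)! = -1/12  (running -1/16)
  +(−1)^2/∏(2,0,0,1,4,2)! = 1/96  (running -5/96)
⟨..|..⟩ = √(3072/35)·(-5/96) = -0.487950

−√(5/21) ≈ -0.487950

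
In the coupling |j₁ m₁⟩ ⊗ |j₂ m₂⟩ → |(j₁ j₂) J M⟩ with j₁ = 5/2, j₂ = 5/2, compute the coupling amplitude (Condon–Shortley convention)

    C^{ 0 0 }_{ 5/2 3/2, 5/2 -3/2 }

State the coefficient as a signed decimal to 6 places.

triangle: 5!*0!*0!/6! = 120/720
(j±m)!: 4!*1!*1!*4!*0!*0! = 576
prefactor² = (2J+1)*Δ*N² = 96
  k=1: −1/(1!*4!*0!*0!*0!*0!) = -1/24
Σ = -1/24  ⇒  CG² = 96*(-1/24)² = 1/6
CG = −√(1/6) = -0.408248

−√(1/6) = -0.408248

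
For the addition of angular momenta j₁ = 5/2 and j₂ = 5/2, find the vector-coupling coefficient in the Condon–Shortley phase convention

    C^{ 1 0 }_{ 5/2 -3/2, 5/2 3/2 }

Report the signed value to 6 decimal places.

√[3·4!1!1!/7! · 1!4!4!1!1!1!] = √(288/35)
  +(−1)^3/∏(3,1,1,1,0,0)! = -1/6  (running -1/6)
  +(−1)^4/∏(4,0,0,0,1,1)! = 1/24  (running -1/8)
⟨..|..⟩ = √(288/35)·(-1/8) = -0.358569

-0.358569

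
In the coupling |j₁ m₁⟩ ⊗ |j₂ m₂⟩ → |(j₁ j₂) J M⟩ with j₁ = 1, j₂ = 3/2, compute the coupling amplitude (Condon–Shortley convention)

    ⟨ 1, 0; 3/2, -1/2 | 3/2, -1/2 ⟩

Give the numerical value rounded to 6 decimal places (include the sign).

j₁+j₂−J=1  J+j₁−j₂=1  J−j₁+j₂=2  j₁+j₂+J+1=5
(j₁±m₁, j₂±m₂, J±M) = (1,1,1,2,1,2)
P² = 4/15
sum k=0..1:
  [0] +1/1 = 1
  [1] −1/2 = -1/2
S = 1/2
C² = P²·S² = 1/15 ; C = +0.258199

+0.258199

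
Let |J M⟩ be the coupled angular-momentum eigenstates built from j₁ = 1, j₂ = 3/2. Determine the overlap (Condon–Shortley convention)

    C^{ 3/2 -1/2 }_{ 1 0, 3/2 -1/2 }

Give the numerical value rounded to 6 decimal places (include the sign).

+0.258199

√[4·1!1!2!/5! · 1!1!1!2!1!2!] = √(4/15)
  +(−1)^0/∏(0,1,1,1,0,1)! = 1  (running 1)
  +(−1)^1/∏(1,0,0,0,1,2)! = -1/2  (running 1/2)
⟨..|..⟩ = √(4/15)·(1/2) = +0.258199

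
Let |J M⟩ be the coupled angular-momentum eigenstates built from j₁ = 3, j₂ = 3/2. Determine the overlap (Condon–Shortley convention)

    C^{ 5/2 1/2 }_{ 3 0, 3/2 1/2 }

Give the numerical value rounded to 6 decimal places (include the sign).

−√(6/35) = -0.414039

√[6·2!4!1!/8! · 3!3!2!1!3!2!] = √(216/35)
  +(−1)^1/∏(1,1,2,1,2,0)! = -1/4  (running -1/4)
  +(−1)^2/∏(2,0,1,0,3,1)! = 1/12  (running -1/6)
⟨..|..⟩ = √(216/35)·(-1/6) = -0.414039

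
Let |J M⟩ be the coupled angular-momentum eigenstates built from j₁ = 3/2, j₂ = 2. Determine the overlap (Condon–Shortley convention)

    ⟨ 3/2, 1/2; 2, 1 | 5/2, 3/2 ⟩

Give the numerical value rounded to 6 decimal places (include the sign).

triangle: 1!*2!*3!/7! = 12/5040
(j±m)!: 2!*1!*3!*1!*4!*1! = 288
prefactor² = (2J+1)*Δ*N² = 144/35
  k=0: +1/(0!*1!*1!*3!*1!*0!) = 1/6
  k=1: −1/(1!*0!*0!*2!*2!*1!) = -1/4
Σ = -1/12  ⇒  CG² = 144/35*(-1/12)² = 1/35
CG = −√(1/35) = -0.169031

−√(1/35) = -0.169031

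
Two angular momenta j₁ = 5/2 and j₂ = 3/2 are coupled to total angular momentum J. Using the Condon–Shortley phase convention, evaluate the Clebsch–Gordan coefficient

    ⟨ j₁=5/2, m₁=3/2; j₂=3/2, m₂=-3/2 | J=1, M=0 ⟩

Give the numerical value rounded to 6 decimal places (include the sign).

triangle: 3!·2!·0!/6! = 12/720
(j±m)!: 4!·1!·0!·3!·1!·1! = 144
prefactor² = (2J+1)·Δ·N² = 36/5
  k=0: +1/(0!·3!·1!·0!·1!·0!) = 1/6
Σ = 1/6  ⇒  CG² = 36/5·1/6² = 1/5
CG = +√(1/5) = +0.447214

+0.447214  (= +√(1/5))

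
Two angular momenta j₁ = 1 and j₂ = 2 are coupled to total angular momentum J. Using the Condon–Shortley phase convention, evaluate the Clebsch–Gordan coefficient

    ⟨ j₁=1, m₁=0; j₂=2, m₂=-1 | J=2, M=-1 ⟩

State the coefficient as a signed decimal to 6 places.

+0.408248

triangle: 1!*1!*3!/6! = 6/720
(j±m)!: 1!*1!*1!*3!*1!*3! = 36
prefactor² = (2J+1)*Δ*N² = 3/2
  k=0: +1/(0!*1!*1!*1!*0!*2!) = 1/2
  k=1: −1/(1!*0!*0!*0!*1!*3!) = -1/6
Σ = 1/3  ⇒  CG² = 3/2*1/3² = 1/6
CG = +√(1/6) = +0.408248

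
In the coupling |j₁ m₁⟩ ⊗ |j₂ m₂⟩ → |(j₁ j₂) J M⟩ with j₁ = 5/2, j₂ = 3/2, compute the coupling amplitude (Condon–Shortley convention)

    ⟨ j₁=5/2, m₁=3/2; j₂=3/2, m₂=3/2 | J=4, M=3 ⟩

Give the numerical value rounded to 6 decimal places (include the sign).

triangle: 0!×5!×3!/9! = 720/362880
(j±m)!: 4!×1!×3!×0!×7!×1! = 725760
prefactor² = (2J+1)×Δ×N² = 12960
  k=0: +1/(0!×0!×1!×3!×4!×0!) = 1/144
Σ = 1/144  ⇒  CG² = 12960×1/144² = 5/8
CG = +√(5/8) = +0.790569

+√(5/8) = +0.790569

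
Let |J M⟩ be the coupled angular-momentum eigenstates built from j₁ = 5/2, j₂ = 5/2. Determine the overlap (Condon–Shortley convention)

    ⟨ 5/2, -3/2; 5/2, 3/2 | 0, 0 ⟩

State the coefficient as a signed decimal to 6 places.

+0.408248  (= +√(1/6))

j₁+j₂−J=5  J+j₁−j₂=0  J−j₁+j₂=0  j₁+j₂+J+1=6
(j₁±m₁, j₂±m₂, J±M) = (1,4,4,1,0,0)
P² = 96
sum k=4..4:
  [4] +1/24 = 1/24
S = 1/24
C² = P²·S² = 1/6 ; C = +0.408248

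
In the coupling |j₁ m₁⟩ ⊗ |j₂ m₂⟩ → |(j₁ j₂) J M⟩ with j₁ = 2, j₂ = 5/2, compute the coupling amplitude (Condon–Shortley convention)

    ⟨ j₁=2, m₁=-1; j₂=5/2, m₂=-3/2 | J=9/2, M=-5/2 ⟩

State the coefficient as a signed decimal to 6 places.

+√(5/9) = +0.745356

√[10·0!4!5!/10! · 1!3!1!4!2!7!] = √(11520)
  +(−1)^0/∏(0,0,3,1,1,4)! = 1/144  (running 1/144)
⟨..|..⟩ = √(11520)·(1/144) = +0.745356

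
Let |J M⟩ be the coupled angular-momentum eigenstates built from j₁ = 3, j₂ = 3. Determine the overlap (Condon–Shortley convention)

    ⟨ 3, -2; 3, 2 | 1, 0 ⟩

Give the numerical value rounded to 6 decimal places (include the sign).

+0.377964  (= +√(1/7))

j₁+j₂−J=5  J+j₁−j₂=1  J−j₁+j₂=1  j₁+j₂+J+1=8
(j₁±m₁, j₂±m₂, J±M) = (1,5,5,1,1,1)
P² = 900/7
sum k=4..5:
  [4] +1/24 = 1/24
  [5] −1/120 = -1/120
S = 1/30
C² = P²·S² = 1/7 ; C = +0.377964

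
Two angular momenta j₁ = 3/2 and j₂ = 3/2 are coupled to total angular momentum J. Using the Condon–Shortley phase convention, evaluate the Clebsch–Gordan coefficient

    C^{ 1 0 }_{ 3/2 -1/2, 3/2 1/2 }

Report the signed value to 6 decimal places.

−√(1/20) ≈ -0.223607

j₁+j₂−J=2  J+j₁−j₂=1  J−j₁+j₂=1  j₁+j₂+J+1=5
(j₁±m₁, j₂±m₂, J±M) = (1,2,2,1,1,1)
P² = 1/5
sum k=1..2:
  [1] −1/1 = -1
  [2] +1/2 = 1/2
S = -1/2
C² = P²·S² = 1/20 ; C = -0.223607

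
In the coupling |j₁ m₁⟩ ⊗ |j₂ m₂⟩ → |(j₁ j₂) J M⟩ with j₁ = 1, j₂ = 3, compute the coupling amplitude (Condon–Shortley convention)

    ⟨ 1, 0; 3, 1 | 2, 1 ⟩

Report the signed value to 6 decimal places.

-0.617213

triangle: 2!*0!*4!/7! = 48/5040
(j±m)!: 1!*1!*4!*2!*3!*1! = 288
prefactor² = (2J+1)*Δ*N² = 96/7
  k=1: −1/(1!*1!*0!*3!*0!*1!) = -1/6
Σ = -1/6  ⇒  CG² = 96/7*(-1/6)² = 8/21
CG = −√(8/21) = -0.617213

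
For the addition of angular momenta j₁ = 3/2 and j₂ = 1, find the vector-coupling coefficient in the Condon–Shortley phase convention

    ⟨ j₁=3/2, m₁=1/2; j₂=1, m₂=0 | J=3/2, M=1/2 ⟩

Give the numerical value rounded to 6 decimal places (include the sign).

+√(1/15) ≈ +0.258199

√[4·1!2!1!/5! · 2!1!1!1!2!1!] = √(4/15)
  +(−1)^0/∏(0,1,1,1,1,0)! = 1  (running 1)
  +(−1)^1/∏(1,0,0,0,2,1)! = -1/2  (running 1/2)
⟨..|..⟩ = √(4/15)·(1/2) = +0.258199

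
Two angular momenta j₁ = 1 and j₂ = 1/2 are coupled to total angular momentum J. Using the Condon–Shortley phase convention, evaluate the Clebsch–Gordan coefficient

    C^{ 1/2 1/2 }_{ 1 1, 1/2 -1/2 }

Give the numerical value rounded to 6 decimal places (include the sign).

√[2·1!1!0!/3! · 2!0!0!1!1!0!] = √(2/3)
  +(−1)^0/∏(0,1,0,0,1,0)! = 1  (running 1)
⟨..|..⟩ = √(2/3)·(1) = +0.816497

+0.816497  (= +√(2/3))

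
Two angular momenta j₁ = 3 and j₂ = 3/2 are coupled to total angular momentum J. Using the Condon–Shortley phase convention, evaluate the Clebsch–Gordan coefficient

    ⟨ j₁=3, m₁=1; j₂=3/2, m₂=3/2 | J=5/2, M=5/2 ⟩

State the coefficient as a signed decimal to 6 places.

+0.327327  (= +√(3/28))

j₁+j₂−J=2  J+j₁−j₂=4  J−j₁+j₂=1  j₁+j₂+J+1=8
(j₁±m₁, j₂±m₂, J±M) = (4,2,3,0,5,0)
P² = 1728/7
sum k=2..2:
  [2] +1/48 = 1/48
S = 1/48
C² = P²·S² = 3/28 ; C = +0.327327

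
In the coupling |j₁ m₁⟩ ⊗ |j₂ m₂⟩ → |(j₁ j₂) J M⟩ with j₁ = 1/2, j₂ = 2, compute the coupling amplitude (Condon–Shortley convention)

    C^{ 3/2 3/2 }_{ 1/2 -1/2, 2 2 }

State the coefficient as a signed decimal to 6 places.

√[4·1!0!3!/5! · 0!1!4!0!3!0!] = √(144/5)
  +(−1)^1/∏(1,0,0,3,0,0)! = -1/6  (running -1/6)
⟨..|..⟩ = √(144/5)·(-1/6) = -0.894427

−√(4/5) = -0.894427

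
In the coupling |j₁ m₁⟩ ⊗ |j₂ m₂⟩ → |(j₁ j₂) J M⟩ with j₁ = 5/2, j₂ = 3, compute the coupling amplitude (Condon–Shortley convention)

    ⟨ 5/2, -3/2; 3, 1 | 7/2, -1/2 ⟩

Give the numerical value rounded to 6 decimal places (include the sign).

√[8·2!3!4!/10! · 1!4!4!2!3!4!] = √(18432/175)
  +(−1)^1/∏(1,1,3,3,0,1)! = -1/36  (running -1/36)
  +(−1)^2/∏(2,0,2,2,1,2)! = 1/16  (running 5/144)
⟨..|..⟩ = √(18432/175)·(5/144) = +0.356348

+0.356348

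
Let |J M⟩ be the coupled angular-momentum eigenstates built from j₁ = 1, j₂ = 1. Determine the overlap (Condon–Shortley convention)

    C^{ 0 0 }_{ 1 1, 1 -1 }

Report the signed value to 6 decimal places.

+√(1/3) ≈ +0.577350

√[1·2!0!0!/3! · 2!0!0!2!0!0!] = √(4/3)
  +(−1)^0/∏(0,2,0,0,0,0)! = 1/2  (running 1/2)
⟨..|..⟩ = √(4/3)·(1/2) = +0.577350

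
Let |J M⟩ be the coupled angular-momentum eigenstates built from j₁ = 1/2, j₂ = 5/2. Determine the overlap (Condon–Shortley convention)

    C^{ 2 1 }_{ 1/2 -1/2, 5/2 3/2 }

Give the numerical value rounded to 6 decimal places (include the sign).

−√(2/3) ≈ -0.816497

triangle: 1!×0!×4!/6! = 24/720
(j±m)!: 0!×1!×4!×1!×3!×1! = 144
prefactor² = (2J+1)×Δ×N² = 24
  k=1: −1/(1!×0!×0!×3!×0!×1!) = -1/6
Σ = -1/6  ⇒  CG² = 24×(-1/6)² = 2/3
CG = −√(2/3) = -0.816497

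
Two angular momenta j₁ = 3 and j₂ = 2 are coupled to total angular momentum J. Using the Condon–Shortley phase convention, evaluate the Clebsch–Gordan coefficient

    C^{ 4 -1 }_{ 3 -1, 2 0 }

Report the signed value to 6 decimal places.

-0.327327  (= −√(3/28))

triangle: 1!·5!·3!/10! = 720/3628800
(j±m)!: 2!·4!·2!·2!·3!·5! = 138240
prefactor² = (2J+1)·Δ·N² = 1728/7
  k=0: +1/(0!·1!·4!·2!·1!·1!) = 1/48
  k=1: −1/(1!·0!·3!·1!·2!·2!) = -1/24
Σ = -1/48  ⇒  CG² = 1728/7·(-1/48)² = 3/28
CG = −√(3/28) = -0.327327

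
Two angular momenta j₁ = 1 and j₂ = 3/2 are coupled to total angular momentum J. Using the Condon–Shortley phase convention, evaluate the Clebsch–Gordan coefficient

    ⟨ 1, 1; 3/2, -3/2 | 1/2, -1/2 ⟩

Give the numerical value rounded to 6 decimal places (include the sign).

triangle: 2!·0!·1!/4! = 2/24
(j±m)!: 2!·0!·0!·3!·0!·1! = 12
prefactor² = (2J+1)·Δ·N² = 2
  k=0: +1/(0!·2!·0!·0!·0!·1!) = 1/2
Σ = 1/2  ⇒  CG² = 2·1/2² = 1/2
CG = +√(1/2) = +0.707107

+√(1/2) = +0.707107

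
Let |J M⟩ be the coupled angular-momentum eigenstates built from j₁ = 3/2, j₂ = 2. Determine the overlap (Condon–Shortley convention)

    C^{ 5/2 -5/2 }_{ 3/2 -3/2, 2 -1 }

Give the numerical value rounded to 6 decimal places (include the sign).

j₁+j₂−J=1  J+j₁−j₂=2  J−j₁+j₂=3  j₁+j₂+J+1=7
(j₁±m₁, j₂±m₂, J±M) = (0,3,1,3,0,5)
P² = 432/7
sum k=1..1:
  [1] −1/12 = -1/12
S = -1/12
C² = P²·S² = 3/7 ; C = -0.654654

-0.654654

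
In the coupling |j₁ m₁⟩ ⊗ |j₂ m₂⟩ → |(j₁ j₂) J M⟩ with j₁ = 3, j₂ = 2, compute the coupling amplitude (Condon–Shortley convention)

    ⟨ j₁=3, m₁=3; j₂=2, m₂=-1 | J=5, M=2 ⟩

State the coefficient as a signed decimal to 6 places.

j₁+j₂−J=0  J+j₁−j₂=6  J−j₁+j₂=4  j₁+j₂+J+1=11
(j₁±m₁, j₂±m₂, J±M) = (6,0,1,3,7,3)
P² = 622080
sum k=0..0:
  [0] +1/4320 = 1/4320
S = 1/4320
C² = P²·S² = 1/30 ; C = +0.182574

+0.182574  (= +√(1/30))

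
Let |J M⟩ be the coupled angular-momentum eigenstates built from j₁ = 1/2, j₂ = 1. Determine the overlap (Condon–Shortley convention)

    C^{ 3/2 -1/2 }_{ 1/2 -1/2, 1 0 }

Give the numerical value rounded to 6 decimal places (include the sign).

+√(2/3) ≈ +0.816497

j₁+j₂−J=0  J+j₁−j₂=1  J−j₁+j₂=2  j₁+j₂+J+1=4
(j₁±m₁, j₂±m₂, J±M) = (0,1,1,1,1,2)
P² = 2/3
sum k=0..0:
  [0] +1/1 = 1
S = 1
C² = P²·S² = 2/3 ; C = +0.816497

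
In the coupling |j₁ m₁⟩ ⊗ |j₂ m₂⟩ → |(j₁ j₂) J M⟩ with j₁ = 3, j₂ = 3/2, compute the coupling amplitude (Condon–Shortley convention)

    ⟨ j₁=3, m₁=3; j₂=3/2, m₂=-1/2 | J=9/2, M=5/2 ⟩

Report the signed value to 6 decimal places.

√[10·0!6!3!/10! · 6!0!1!2!7!2!] = √(172800)
  +(−1)^0/∏(0,0,0,1,6,2)! = 1/1440  (running 1/1440)
⟨..|..⟩ = √(172800)·(1/1440) = +0.288675

+0.288675  (= +√(1/12))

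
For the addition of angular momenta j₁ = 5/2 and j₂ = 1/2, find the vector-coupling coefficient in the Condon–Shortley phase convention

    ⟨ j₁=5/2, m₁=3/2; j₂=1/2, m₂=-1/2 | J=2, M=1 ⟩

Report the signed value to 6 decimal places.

j₁+j₂−J=1  J+j₁−j₂=4  J−j₁+j₂=0  j₁+j₂+J+1=6
(j₁±m₁, j₂±m₂, J±M) = (4,1,0,1,3,1)
P² = 24
sum k=0..0:
  [0] +1/6 = 1/6
S = 1/6
C² = P²·S² = 2/3 ; C = +0.816497

+√(2/3) ≈ +0.816497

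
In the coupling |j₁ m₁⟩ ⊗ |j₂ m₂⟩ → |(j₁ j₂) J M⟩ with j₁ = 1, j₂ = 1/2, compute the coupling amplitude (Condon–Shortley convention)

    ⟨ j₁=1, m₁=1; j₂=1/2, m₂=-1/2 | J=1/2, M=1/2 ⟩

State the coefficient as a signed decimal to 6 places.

√[2·1!1!0!/3! · 2!0!0!1!1!0!] = √(2/3)
  +(−1)^0/∏(0,1,0,0,1,0)! = 1  (running 1)
⟨..|..⟩ = √(2/3)·(1) = +0.816497

+√(2/3) ≈ +0.816497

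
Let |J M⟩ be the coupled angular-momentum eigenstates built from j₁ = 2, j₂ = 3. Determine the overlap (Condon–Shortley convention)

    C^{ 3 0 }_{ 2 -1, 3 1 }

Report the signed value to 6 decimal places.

triangle: 2!*2!*4!/9! = 96/362880
(j±m)!: 1!*3!*4!*2!*3!*3! = 10368
prefactor² = (2J+1)*Δ*N² = 96/5
  k=1: −1/(1!*1!*2!*3!*0!*1!) = -1/12
  k=2: +1/(2!*0!*1!*2!*1!*2!) = 1/8
Σ = 1/24  ⇒  CG² = 96/5*1/24² = 1/30
CG = +√(1/30) = +0.182574

+√(1/30) ≈ +0.182574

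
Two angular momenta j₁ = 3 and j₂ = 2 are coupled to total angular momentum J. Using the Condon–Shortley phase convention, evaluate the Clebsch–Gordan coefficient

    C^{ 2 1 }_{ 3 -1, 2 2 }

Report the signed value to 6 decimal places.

−√(3/14) ≈ -0.462910

j₁+j₂−J=3  J+j₁−j₂=3  J−j₁+j₂=1  j₁+j₂+J+1=8
(j₁±m₁, j₂±m₂, J±M) = (2,4,4,0,3,1)
P² = 216/7
sum k=3..3:
  [3] −1/12 = -1/12
S = -1/12
C² = P²·S² = 3/14 ; C = -0.462910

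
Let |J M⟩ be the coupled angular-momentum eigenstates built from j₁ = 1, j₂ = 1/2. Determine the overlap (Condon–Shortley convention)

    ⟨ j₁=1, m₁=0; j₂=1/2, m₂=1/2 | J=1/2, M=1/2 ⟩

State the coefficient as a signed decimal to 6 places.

√[2·1!1!0!/3! · 1!1!1!0!1!0!] = √(1/3)
  +(−1)^1/∏(1,0,0,0,1,0)! = -1  (running -1)
⟨..|..⟩ = √(1/3)·(-1) = -0.577350

-0.577350  (= −√(1/3))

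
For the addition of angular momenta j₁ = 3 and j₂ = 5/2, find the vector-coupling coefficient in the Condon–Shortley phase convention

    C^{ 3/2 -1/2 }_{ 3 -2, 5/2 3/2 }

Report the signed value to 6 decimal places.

-0.218218  (= −√(1/21))

triangle: 4!·2!·1!/8! = 48/40320
(j±m)!: 1!·5!·4!·1!·1!·2! = 5760
prefactor² = (2J+1)·Δ·N² = 192/7
  k=3: −1/(3!·1!·2!·1!·0!·0!) = -1/12
  k=4: +1/(4!·0!·1!·0!·1!·1!) = 1/24
Σ = -1/24  ⇒  CG² = 192/7·(-1/24)² = 1/21
CG = −√(1/21) = -0.218218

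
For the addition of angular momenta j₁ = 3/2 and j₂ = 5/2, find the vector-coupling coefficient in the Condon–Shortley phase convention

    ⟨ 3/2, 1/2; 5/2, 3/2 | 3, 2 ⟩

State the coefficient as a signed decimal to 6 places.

−√(1/12) ≈ -0.288675

j₁+j₂−J=1  J+j₁−j₂=2  J−j₁+j₂=4  j₁+j₂+J+1=8
(j₁±m₁, j₂±m₂, J±M) = (2,1,4,1,5,1)
P² = 48
sum k=0..1:
  [0] +1/24 = 1/24
  [1] −1/12 = -1/12
S = -1/24
C² = P²·S² = 1/12 ; C = -0.288675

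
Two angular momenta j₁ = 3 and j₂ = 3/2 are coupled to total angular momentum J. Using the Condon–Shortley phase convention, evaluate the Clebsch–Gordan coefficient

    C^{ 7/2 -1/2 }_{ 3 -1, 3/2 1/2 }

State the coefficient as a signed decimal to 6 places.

-0.534522

j₁+j₂−J=1  J+j₁−j₂=5  J−j₁+j₂=2  j₁+j₂+J+1=9
(j₁±m₁, j₂±m₂, J±M) = (2,4,2,1,3,4)
P² = 512/7
sum k=0..1:
  [0] +1/48 = 1/48
  [1] −1/12 = -1/12
S = -1/16
C² = P²·S² = 2/7 ; C = -0.534522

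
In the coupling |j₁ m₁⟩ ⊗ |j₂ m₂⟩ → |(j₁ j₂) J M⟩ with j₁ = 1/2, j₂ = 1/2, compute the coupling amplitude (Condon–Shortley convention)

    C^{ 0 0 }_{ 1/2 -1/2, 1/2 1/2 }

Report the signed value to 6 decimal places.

-0.707107  (= −√(1/2))

triangle: 1!*0!*0!/2! = 1/2
(j±m)!: 0!*1!*1!*0!*0!*0! = 1
prefactor² = (2J+1)*Δ*N² = 1/2
  k=1: −1/(1!*0!*0!*0!*0!*0!) = -1
Σ = -1  ⇒  CG² = 1/2*(-1)² = 1/2
CG = −√(1/2) = -0.707107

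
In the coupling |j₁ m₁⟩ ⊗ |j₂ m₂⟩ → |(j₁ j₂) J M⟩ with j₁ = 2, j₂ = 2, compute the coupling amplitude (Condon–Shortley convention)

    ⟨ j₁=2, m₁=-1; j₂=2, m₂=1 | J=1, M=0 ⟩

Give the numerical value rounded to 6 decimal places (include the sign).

√[3·3!1!1!/6! · 1!3!3!1!1!1!] = √(9/10)
  +(−1)^2/∏(2,1,1,1,0,0)! = 1/2  (running 1/2)
  +(−1)^3/∏(3,0,0,0,1,1)! = -1/6  (running 1/3)
⟨..|..⟩ = √(9/10)·(1/3) = +0.316228

+√(1/10) ≈ +0.316228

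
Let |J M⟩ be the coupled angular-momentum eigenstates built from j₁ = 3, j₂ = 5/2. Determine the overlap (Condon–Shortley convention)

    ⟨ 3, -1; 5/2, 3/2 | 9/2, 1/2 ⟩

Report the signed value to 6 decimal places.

j₁+j₂−J=1  J+j₁−j₂=5  J−j₁+j₂=4  j₁+j₂+J+1=11
(j₁±m₁, j₂±m₂, J±M) = (2,4,4,1,5,4)
P² = 184320/77
sum k=0..1:
  [0] +1/576 = 1/576
  [1] −1/72 = -1/72
S = -7/576
C² = P²·S² = 35/99 ; C = -0.594588

−√(35/99) ≈ -0.594588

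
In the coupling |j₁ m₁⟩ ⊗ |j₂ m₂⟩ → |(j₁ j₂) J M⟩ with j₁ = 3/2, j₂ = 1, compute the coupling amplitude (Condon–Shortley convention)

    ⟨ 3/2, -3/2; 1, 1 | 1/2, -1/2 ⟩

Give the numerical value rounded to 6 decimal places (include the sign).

j₁+j₂−J=2  J+j₁−j₂=1  J−j₁+j₂=0  j₁+j₂+J+1=4
(j₁±m₁, j₂±m₂, J±M) = (0,3,2,0,0,1)
P² = 2
sum k=2..2:
  [2] +1/2 = 1/2
S = 1/2
C² = P²·S² = 1/2 ; C = +0.707107

+0.707107  (= +√(1/2))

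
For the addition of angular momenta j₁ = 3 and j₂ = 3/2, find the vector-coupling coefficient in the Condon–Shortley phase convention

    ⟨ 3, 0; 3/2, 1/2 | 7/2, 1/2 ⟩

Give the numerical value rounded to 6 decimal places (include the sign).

√[8·1!5!2!/9! · 3!3!2!1!4!3!] = √(384/7)
  +(−1)^0/∏(0,1,3,2,2,0)! = 1/24  (running 1/24)
  +(−1)^1/∏(1,0,2,1,3,1)! = -1/12  (running -1/24)
⟨..|..⟩ = √(384/7)·(-1/24) = -0.308607

-0.308607  (= −√(2/21))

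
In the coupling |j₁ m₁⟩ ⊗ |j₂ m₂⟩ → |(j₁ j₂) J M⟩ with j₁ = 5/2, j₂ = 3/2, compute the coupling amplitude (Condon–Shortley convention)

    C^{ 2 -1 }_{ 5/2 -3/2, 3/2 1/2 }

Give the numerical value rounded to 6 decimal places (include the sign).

triangle: 2!×3!×1!/7! = 12/5040
(j±m)!: 1!×4!×2!×1!×1!×3! = 288
prefactor² = (2J+1)×Δ×N² = 24/7
  k=1: −1/(1!×1!×3!×1!×0!×0!) = -1/6
  k=2: +1/(2!×0!×2!×0!×1!×1!) = 1/4
Σ = 1/12  ⇒  CG² = 24/7×1/12² = 1/42
CG = +√(1/42) = +0.154303

+√(1/42) = +0.154303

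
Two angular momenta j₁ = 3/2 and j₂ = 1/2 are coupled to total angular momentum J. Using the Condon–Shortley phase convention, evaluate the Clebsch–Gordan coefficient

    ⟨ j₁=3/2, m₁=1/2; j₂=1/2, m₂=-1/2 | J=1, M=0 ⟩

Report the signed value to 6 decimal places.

+√(1/2) ≈ +0.707107

triangle: 1!×2!×0!/4! = 2/24
(j±m)!: 2!×1!×0!×1!×1!×1! = 2
prefactor² = (2J+1)×Δ×N² = 1/2
  k=0: +1/(0!×1!×1!×0!×1!×0!) = 1
Σ = 1  ⇒  CG² = 1/2×1² = 1/2
CG = +√(1/2) = +0.707107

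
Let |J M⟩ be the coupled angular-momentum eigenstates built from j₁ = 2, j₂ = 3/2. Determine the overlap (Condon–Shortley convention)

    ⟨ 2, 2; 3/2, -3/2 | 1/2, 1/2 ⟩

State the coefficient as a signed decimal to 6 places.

triangle: 3!×1!×0!/5! = 6/120
(j±m)!: 4!×0!×0!×3!×1!×0! = 144
prefactor² = (2J+1)×Δ×N² = 72/5
  k=0: +1/(0!×3!×0!×0!×1!×0!) = 1/6
Σ = 1/6  ⇒  CG² = 72/5×1/6² = 2/5
CG = +√(2/5) = +0.632456

+0.632456  (= +√(2/5))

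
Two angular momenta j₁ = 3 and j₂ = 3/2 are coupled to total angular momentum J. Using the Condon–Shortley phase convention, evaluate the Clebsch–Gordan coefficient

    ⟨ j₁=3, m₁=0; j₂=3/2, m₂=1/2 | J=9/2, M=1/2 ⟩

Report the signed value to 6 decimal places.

+√(10/21) = +0.690066

triangle: 0!×6!×3!/10! = 4320/3628800
(j±m)!: 3!×3!×2!×1!×5!×4! = 207360
prefactor² = (2J+1)×Δ×N² = 17280/7
  k=0: +1/(0!×0!×3!×2!×3!×1!) = 1/72
Σ = 1/72  ⇒  CG² = 17280/7×1/72² = 10/21
CG = +√(10/21) = +0.690066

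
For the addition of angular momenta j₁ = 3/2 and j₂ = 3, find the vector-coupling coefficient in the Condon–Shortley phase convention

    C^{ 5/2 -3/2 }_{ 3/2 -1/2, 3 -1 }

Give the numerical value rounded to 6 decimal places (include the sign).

-0.591608  (= −√(7/20))

j₁+j₂−J=2  J+j₁−j₂=1  J−j₁+j₂=4  j₁+j₂+J+1=8
(j₁±m₁, j₂±m₂, J±M) = (1,2,2,4,1,4)
P² = 576/35
sum k=1..2:
  [1] −1/6 = -1/6
  [2] +1/48 = 1/48
S = -7/48
C² = P²·S² = 7/20 ; C = -0.591608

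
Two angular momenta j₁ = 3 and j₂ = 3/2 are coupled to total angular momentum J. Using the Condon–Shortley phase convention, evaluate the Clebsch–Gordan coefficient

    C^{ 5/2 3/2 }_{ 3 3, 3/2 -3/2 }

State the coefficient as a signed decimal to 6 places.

j₁+j₂−J=2  J+j₁−j₂=4  J−j₁+j₂=1  j₁+j₂+J+1=8
(j₁±m₁, j₂±m₂, J±M) = (6,0,0,3,4,1)
P² = 5184/7
sum k=0..0:
  [0] +1/48 = 1/48
S = 1/48
C² = P²·S² = 9/28 ; C = +0.566947

+√(9/28) ≈ +0.566947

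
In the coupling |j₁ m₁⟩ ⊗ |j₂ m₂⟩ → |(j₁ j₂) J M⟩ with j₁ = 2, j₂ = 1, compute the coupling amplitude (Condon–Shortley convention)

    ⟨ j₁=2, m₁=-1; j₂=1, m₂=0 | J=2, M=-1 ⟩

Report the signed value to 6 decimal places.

triangle: 1!×3!×1!/6! = 6/720
(j±m)!: 1!×3!×1!×1!×1!×3! = 36
prefactor² = (2J+1)×Δ×N² = 3/2
  k=0: +1/(0!×1!×3!×1!×0!×0!) = 1/6
  k=1: −1/(1!×0!×2!×0!×1!×1!) = -1/2
Σ = -1/3  ⇒  CG² = 3/2×(-1/3)² = 1/6
CG = −√(1/6) = -0.408248

-0.408248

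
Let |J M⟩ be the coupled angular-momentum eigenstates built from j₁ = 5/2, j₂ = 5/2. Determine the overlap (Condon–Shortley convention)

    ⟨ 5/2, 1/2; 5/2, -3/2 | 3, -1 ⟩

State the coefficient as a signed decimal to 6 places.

√[7·2!3!3!/9! · 3!2!1!4!2!4!] = √(96/5)
  +(−1)^0/∏(0,2,2,1,1,2)! = 1/8  (running 1/8)
  +(−1)^1/∏(1,1,1,0,2,3)! = -1/12  (running 1/24)
⟨..|..⟩ = √(96/5)·(1/24) = +0.182574

+0.182574  (= +√(1/30))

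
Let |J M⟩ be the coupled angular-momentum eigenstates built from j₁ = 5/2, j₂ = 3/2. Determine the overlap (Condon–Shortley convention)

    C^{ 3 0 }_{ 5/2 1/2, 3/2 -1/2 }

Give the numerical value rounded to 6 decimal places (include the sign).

+√(1/5) = +0.447214

√[7·1!4!2!/8! · 3!2!1!2!3!3!] = √(36/5)
  +(−1)^0/∏(0,1,2,1,2,1)! = 1/4  (running 1/4)
  +(−1)^1/∏(1,0,1,0,3,2)! = -1/12  (running 1/6)
⟨..|..⟩ = √(36/5)·(1/6) = +0.447214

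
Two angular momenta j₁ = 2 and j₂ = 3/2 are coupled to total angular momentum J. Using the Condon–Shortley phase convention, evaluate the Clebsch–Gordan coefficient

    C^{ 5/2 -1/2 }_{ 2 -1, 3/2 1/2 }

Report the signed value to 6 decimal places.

j₁+j₂−J=1  J+j₁−j₂=3  J−j₁+j₂=2  j₁+j₂+J+1=7
(j₁±m₁, j₂±m₂, J±M) = (1,3,2,1,2,3)
P² = 72/35
sum k=0..1:
  [0] +1/12 = 1/12
  [1] −1/2 = -1/2
S = -5/12
C² = P²·S² = 5/14 ; C = -0.597614

−√(5/14) ≈ -0.597614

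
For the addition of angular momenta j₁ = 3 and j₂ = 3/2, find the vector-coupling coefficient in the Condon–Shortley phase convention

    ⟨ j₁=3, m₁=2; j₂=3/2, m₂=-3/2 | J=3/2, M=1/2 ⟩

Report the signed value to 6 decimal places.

triangle: 3!*3!*0!/7! = 36/5040
(j±m)!: 5!*1!*0!*3!*2!*1! = 1440
prefactor² = (2J+1)*Δ*N² = 288/7
  k=0: +1/(0!*3!*1!*0!*2!*0!) = 1/12
Σ = 1/12  ⇒  CG² = 288/7*1/12² = 2/7
CG = +√(2/7) = +0.534522

+√(2/7) ≈ +0.534522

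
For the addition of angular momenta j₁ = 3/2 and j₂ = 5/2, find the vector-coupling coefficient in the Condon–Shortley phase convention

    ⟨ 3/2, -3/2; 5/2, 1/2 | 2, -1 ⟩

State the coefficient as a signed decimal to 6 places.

+√(9/28) = +0.566947

j₁+j₂−J=2  J+j₁−j₂=1  J−j₁+j₂=3  j₁+j₂+J+1=7
(j₁±m₁, j₂±m₂, J±M) = (0,3,3,2,1,3)
P² = 36/7
sum k=2..2:
  [2] +1/4 = 1/4
S = 1/4
C² = P²·S² = 9/28 ; C = +0.566947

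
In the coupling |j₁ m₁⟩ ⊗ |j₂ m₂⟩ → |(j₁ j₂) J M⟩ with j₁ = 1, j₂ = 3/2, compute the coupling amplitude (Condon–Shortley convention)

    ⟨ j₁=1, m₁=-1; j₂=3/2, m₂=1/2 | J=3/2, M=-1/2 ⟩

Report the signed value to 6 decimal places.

triangle: 1!*1!*2!/5! = 2/120
(j±m)!: 0!*2!*2!*1!*1!*2! = 8
prefactor² = (2J+1)*Δ*N² = 8/15
  k=1: −1/(1!*0!*1!*1!*0!*1!) = -1
Σ = -1  ⇒  CG² = 8/15*(-1)² = 8/15
CG = −√(8/15) = -0.730297

-0.730297  (= −√(8/15))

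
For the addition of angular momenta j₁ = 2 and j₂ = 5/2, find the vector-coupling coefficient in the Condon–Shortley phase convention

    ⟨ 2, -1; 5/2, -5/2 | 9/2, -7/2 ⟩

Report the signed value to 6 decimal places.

+√(4/9) = +0.666667

triangle: 0!*4!*5!/10! = 2880/3628800
(j±m)!: 1!*3!*0!*5!*1!*8! = 29030400
prefactor² = (2J+1)*Δ*N² = 230400
  k=0: +1/(0!*0!*3!*0!*1!*5!) = 1/720
Σ = 1/720  ⇒  CG² = 230400*1/720² = 4/9
CG = +√(4/9) = +0.666667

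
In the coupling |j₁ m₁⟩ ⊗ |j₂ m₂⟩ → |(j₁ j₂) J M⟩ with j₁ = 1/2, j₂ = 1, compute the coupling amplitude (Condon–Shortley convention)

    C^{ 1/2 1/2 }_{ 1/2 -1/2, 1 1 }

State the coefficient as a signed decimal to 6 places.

√[2·1!0!1!/3! · 0!1!2!0!1!0!] = √(2/3)
  +(−1)^1/∏(1,0,0,1,0,0)! = -1  (running -1)
⟨..|..⟩ = √(2/3)·(-1) = -0.816497

-0.816497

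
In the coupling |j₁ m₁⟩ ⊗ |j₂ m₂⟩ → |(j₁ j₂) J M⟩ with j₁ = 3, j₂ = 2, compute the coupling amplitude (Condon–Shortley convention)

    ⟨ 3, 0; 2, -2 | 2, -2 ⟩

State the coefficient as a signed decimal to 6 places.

triangle: 3!×3!×1!/8! = 36/40320
(j±m)!: 3!×3!×0!×4!×0!×4! = 20736
prefactor² = (2J+1)×Δ×N² = 648/7
  k=0: +1/(0!×3!×3!×0!×0!×1!) = 1/36
Σ = 1/36  ⇒  CG² = 648/7×1/36² = 1/14
CG = +√(1/14) = +0.267261

+0.267261  (= +√(1/14))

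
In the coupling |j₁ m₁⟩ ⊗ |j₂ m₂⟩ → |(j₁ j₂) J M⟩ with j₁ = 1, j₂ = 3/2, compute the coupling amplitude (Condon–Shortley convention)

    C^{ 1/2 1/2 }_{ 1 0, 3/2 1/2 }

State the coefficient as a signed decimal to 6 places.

-0.577350  (= −√(1/3))

√[2·2!0!1!/4! · 1!1!2!1!1!0!] = √(1/3)
  +(−1)^1/∏(1,1,0,1,0,0)! = -1  (running -1)
⟨..|..⟩ = √(1/3)·(-1) = -0.577350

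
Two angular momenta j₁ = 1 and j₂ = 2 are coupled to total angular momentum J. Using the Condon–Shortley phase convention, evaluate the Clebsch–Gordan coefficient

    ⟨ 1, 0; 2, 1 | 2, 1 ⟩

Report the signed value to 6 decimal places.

−√(1/6) ≈ -0.408248

triangle: 1!×1!×3!/6! = 6/720
(j±m)!: 1!×1!×3!×1!×3!×1! = 36
prefactor² = (2J+1)×Δ×N² = 3/2
  k=0: +1/(0!×1!×1!×3!×0!×0!) = 1/6
  k=1: −1/(1!×0!×0!×2!×1!×1!) = -1/2
Σ = -1/3  ⇒  CG² = 3/2×(-1/3)² = 1/6
CG = −√(1/6) = -0.408248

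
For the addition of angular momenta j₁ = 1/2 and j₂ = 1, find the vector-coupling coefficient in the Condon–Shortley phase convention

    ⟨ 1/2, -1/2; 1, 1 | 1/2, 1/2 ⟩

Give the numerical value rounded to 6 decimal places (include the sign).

−√(2/3) ≈ -0.816497

triangle: 1!×0!×1!/3! = 1/6
(j±m)!: 0!×1!×2!×0!×1!×0! = 2
prefactor² = (2J+1)×Δ×N² = 2/3
  k=1: −1/(1!×0!×0!×1!×0!×0!) = -1
Σ = -1  ⇒  CG² = 2/3×(-1)² = 2/3
CG = −√(2/3) = -0.816497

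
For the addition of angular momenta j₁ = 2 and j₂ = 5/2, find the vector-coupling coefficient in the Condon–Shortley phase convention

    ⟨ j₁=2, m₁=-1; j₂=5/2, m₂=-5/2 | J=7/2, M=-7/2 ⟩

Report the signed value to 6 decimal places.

+√(5/9) = +0.745356

√[8·1!3!4!/9! · 1!3!0!5!0!7!] = √(11520)
  +(−1)^0/∏(0,1,3,0,0,4)! = 1/144  (running 1/144)
⟨..|..⟩ = √(11520)·(1/144) = +0.745356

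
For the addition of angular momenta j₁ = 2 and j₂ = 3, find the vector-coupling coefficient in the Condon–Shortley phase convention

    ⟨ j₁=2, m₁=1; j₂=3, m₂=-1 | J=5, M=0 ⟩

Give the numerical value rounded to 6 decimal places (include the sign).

+√(5/21) ≈ +0.487950

triangle: 0!×4!×6!/11! = 17280/39916800
(j±m)!: 3!×1!×2!×4!×5!×5! = 4147200
prefactor² = (2J+1)×Δ×N² = 138240/7
  k=0: +1/(0!×0!×1!×2!×3!×4!) = 1/288
Σ = 1/288  ⇒  CG² = 138240/7×1/288² = 5/21
CG = +√(5/21) = +0.487950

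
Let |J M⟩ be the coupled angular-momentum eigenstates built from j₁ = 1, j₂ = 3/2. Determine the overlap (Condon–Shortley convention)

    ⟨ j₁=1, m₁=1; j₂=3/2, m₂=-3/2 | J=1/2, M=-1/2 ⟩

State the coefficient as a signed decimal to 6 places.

√[2·2!0!1!/4! · 2!0!0!3!0!1!] = √(2)
  +(−1)^0/∏(0,2,0,0,0,1)! = 1/2  (running 1/2)
⟨..|..⟩ = √(2)·(1/2) = +0.707107

+0.707107  (= +√(1/2))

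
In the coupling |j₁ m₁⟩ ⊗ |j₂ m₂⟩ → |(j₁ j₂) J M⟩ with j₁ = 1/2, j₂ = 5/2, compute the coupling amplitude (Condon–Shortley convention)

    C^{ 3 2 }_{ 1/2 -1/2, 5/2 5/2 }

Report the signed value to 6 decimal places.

+0.408248

triangle: 0!*1!*5!/7! = 120/5040
(j±m)!: 0!*1!*5!*0!*5!*1! = 14400
prefactor² = (2J+1)*Δ*N² = 2400
  k=0: +1/(0!*0!*1!*5!*0!*0!) = 1/120
Σ = 1/120  ⇒  CG² = 2400*1/120² = 1/6
CG = +√(1/6) = +0.408248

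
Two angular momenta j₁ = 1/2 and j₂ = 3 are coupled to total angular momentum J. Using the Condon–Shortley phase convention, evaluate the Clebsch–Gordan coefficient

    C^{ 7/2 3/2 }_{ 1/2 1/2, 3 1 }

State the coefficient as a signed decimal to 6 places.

+√(5/7) = +0.845154

triangle: 0!×1!×6!/8! = 720/40320
(j±m)!: 1!×0!×4!×2!×5!×2! = 11520
prefactor² = (2J+1)×Δ×N² = 11520/7
  k=0: +1/(0!×0!×0!×4!×1!×2!) = 1/48
Σ = 1/48  ⇒  CG² = 11520/7×1/48² = 5/7
CG = +√(5/7) = +0.845154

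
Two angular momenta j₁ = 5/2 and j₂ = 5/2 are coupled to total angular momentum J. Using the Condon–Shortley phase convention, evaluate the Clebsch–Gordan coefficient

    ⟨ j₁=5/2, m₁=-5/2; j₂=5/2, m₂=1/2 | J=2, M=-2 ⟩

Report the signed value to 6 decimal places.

-0.422577

√[5·3!2!2!/8! · 0!5!3!2!0!4!] = √(720/7)
  +(−1)^3/∏(3,0,2,0,0,2)! = -1/24  (running -1/24)
⟨..|..⟩ = √(720/7)·(-1/24) = -0.422577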